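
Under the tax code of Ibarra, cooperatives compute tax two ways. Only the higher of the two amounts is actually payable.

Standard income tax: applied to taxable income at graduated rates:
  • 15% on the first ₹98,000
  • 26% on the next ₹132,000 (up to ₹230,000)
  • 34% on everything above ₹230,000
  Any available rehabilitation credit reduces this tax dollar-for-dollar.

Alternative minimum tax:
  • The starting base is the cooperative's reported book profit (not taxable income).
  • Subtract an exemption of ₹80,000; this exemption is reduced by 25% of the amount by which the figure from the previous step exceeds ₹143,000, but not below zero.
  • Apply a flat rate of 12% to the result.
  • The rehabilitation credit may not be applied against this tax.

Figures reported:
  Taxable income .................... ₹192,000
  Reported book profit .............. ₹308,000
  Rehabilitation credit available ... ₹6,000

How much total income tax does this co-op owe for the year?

Alternative minimum tax:
  Base (reported book profit): ₹308,000
  Exemption: ₹80,000 − 25% × (₹308,000 − ₹143,000) = ₹80,000 − ₹41,250 = ₹38,750
  Base: ₹308,000 − ₹38,750 = ₹269,250
  ₹269,250 × 12% = ₹32,310

Standard income tax:
  ₹98,000 × 15% = ₹14,700
  ₹94,000 × 26% = ₹24,440
  → ₹39,140
  Less rehabilitation credit ₹6,000 → ₹33,140

₹33,140 > ₹32,310, so the standard income tax governs.

₹33,140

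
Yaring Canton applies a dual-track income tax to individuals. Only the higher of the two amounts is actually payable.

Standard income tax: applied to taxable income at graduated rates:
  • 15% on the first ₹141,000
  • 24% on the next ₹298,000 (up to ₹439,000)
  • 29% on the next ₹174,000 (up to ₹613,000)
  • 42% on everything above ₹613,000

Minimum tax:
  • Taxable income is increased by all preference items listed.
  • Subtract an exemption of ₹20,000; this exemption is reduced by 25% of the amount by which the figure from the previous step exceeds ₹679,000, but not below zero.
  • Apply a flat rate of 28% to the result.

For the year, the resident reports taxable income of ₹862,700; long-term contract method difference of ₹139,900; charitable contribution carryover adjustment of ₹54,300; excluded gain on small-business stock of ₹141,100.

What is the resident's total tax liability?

Standard income tax:
  ₹141,000 × 15% = ₹21,150
  ₹298,000 × 24% = ₹71,520
  ₹174,000 × 29% = ₹50,460
  ₹249,700 × 42% = ₹104,874
  → ₹248,004

Minimum tax:
  Adjusted income: ₹862,700 + ₹139,900 + ₹54,300 + ₹141,100 = ₹1,198,000
  Exemption: 25% × (₹1,198,000 − ₹679,000) = ₹129,750 ≥ ₹20,000, so the exemption is fully phased out
  Base: ₹1,198,000 − ₹0 = ₹1,198,000
  ₹1,198,000 × 28% = ₹335,440

₹335,440 > ₹248,004, so the minimum tax is the binding amount.

₹335,440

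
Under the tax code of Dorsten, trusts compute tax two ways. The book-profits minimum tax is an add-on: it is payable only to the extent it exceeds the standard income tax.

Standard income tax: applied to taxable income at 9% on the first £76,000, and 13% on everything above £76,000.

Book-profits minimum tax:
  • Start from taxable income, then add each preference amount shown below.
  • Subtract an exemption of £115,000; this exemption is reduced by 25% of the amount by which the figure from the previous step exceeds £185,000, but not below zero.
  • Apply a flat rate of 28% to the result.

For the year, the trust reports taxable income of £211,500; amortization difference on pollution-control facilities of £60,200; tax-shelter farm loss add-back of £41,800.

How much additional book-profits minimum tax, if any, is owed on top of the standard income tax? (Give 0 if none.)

£40,120

Book-profits minimum tax:
  Adjusted income: £211,500 + £60,200 + £41,800 = £313,500
  Exemption: £115,000 − 25% × (£313,500 − £185,000) = £115,000 − £32,125 = £82,875
  Base: £313,500 − £82,875 = £230,625
  £230,625 × 28% = £64,575

Standard income tax:
  £76,000 × 9% = £6,840
  £135,500 × 13% = £17,615
  → £24,455

Excess of book-profits minimum tax over standard income tax: £64,575 − £24,455 = £40,120.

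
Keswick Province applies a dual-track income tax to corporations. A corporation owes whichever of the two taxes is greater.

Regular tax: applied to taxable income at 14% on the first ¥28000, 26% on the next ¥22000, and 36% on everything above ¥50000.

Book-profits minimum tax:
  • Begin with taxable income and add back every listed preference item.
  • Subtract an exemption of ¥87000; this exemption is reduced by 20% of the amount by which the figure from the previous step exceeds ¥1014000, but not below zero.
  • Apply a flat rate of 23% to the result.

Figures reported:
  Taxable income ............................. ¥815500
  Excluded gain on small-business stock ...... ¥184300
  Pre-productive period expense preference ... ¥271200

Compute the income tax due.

Book-profits minimum tax:
  Adjusted income: ¥815500 + ¥184300 + ¥271200 = ¥1271000
  Exemption: ¥87000 − 20% × (¥1271000 − ¥1014000) = ¥87000 − ¥51400 = ¥35600
  Base: ¥1271000 − ¥35600 = ¥1235400
  ¥1235400 × 23% = ¥284142

Regular tax:
  ¥28000 × 14% = ¥3920
  ¥22000 × 26% = ¥5720
  ¥765500 × 36% = ¥275580
  → ¥285220

¥285220 > ¥284142, so the regular tax governs.

¥285220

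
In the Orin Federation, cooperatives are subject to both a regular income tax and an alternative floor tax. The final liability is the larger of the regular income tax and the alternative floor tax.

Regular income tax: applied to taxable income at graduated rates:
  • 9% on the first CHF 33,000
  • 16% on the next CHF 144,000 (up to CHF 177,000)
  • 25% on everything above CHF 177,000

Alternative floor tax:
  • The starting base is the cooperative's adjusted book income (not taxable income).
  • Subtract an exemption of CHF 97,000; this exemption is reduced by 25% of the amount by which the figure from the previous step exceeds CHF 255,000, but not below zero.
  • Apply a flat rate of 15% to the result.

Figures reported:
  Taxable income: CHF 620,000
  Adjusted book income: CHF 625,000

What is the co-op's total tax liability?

CHF 136,760

Alternative floor tax:
  Base (adjusted book income): CHF 625,000
  Exemption: CHF 97,000 − 25% × (CHF 625,000 − CHF 255,000) = CHF 97,000 − CHF 92,500 = CHF 4,500
  Base: CHF 625,000 − CHF 4,500 = CHF 620,500
  CHF 620,500 × 15% = CHF 93,075

Regular income tax:
  CHF 33,000 × 9% = CHF 2,970
  CHF 144,000 × 16% = CHF 23,040
  CHF 443,000 × 25% = CHF 110,750
  → CHF 136,760

CHF 136,760 > CHF 93,075, so the regular income tax governs.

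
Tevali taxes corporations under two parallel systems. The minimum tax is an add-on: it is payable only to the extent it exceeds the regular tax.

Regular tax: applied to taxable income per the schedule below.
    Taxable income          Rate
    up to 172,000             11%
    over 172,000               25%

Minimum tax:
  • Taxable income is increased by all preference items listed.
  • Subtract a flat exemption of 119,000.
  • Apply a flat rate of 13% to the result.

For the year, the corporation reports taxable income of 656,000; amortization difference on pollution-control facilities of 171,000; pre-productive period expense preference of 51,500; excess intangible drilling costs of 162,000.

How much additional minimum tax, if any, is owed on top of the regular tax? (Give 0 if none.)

0

Regular tax:
  172,000 × 11% = 18,920
  484,000 × 25% = 121,000
  → 139,920

Minimum tax:
  Adjusted income: 656,000 + 171,000 + 51,500 + 162,000 = 1,040,500
  Less exemption 119,000 → base 921,500
  921,500 × 13% = 119,795

119,795 ≤ 139,920, so no add-on is due.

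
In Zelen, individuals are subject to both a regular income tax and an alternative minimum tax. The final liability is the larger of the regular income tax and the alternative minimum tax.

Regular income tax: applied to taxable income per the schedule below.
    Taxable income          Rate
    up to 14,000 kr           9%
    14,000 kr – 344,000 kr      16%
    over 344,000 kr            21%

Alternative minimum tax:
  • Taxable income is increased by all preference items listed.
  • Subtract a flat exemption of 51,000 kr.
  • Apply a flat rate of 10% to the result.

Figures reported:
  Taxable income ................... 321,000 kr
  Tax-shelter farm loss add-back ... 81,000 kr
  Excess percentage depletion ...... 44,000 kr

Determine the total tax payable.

50,380 kr

Regular income tax:
  14,000 kr × 9% = 1,260 kr
  307,000 kr × 16% = 49,120 kr
  → 50,380 kr

Alternative minimum tax:
  Adjusted income: 321,000 kr + 81,000 kr + 44,000 kr = 446,000 kr
  Less exemption 51,000 kr → base 395,000 kr
  395,000 kr × 10% = 39,500 kr

50,380 kr > 39,500 kr, so the regular income tax governs.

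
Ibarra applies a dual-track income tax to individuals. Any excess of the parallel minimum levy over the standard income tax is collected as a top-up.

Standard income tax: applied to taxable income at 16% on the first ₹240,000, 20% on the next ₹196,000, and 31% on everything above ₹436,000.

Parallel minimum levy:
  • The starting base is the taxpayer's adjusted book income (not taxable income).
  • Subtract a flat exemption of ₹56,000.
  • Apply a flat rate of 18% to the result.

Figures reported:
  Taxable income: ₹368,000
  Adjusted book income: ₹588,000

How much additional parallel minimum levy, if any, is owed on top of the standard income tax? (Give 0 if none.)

₹31,760

Standard income tax:
  ₹240,000 × 16% = ₹38,400
  ₹128,000 × 20% = ₹25,600
  → ₹64,000

Parallel minimum levy:
  Base (adjusted book income): ₹588,000
  Less exemption ₹56,000 → base ₹532,000
  ₹532,000 × 18% = ₹95,760

Excess of parallel minimum levy over standard income tax: ₹95,760 − ₹64,000 = ₹31,760.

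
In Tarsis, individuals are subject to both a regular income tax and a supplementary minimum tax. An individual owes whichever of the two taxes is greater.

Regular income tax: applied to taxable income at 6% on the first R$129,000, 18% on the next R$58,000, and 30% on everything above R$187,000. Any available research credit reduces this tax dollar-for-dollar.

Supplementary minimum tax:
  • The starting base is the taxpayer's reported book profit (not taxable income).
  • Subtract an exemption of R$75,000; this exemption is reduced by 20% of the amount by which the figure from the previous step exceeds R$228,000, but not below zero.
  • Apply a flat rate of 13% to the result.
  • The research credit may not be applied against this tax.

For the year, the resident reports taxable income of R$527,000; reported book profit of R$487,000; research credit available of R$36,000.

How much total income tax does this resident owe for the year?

Regular income tax:
  R$129,000 × 6% = R$7,740
  R$58,000 × 18% = R$10,440
  R$340,000 × 30% = R$102,000
  → R$120,180
  Less research credit R$36,000 → R$84,180

Supplementary minimum tax:
  Base (reported book profit): R$487,000
  Exemption: R$75,000 − 20% × (R$487,000 − R$228,000) = R$75,000 − R$51,800 = R$23,200
  Base: R$487,000 − R$23,200 = R$463,800
  R$463,800 × 13% = R$60,294

R$84,180 > R$60,294, so the regular income tax governs.

R$84,180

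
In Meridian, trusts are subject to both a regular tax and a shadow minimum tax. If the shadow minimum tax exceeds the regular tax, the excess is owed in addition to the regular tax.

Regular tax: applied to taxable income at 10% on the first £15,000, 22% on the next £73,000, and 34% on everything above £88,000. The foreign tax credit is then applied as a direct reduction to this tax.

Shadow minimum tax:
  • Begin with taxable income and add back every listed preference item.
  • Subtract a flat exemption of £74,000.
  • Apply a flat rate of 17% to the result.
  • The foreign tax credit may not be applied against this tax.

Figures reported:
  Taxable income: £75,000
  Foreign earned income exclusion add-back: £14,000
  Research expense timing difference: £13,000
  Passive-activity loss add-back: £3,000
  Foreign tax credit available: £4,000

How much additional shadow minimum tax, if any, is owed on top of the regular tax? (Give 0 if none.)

£0

Regular tax:
  £15,000 × 10% = £1,500
  £60,000 × 22% = £13,200
  → £14,700
  Less foreign tax credit £4,000 → £10,700

Shadow minimum tax:
  Adjusted income: £75,000 + £14,000 + £13,000 + £3,000 = £105,000
  Less exemption £74,000 → base £31,000
  £31,000 × 17% = £5,270

£5,270 ≤ £10,700, so no add-on is due.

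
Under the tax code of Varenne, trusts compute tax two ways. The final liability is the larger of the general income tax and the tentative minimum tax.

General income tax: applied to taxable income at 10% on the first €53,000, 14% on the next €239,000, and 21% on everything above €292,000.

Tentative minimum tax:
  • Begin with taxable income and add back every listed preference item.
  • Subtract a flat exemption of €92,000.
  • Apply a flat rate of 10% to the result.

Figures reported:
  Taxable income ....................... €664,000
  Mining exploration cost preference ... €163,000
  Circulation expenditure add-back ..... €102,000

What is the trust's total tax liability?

General income tax:
  €53,000 × 10% = €5,300
  €239,000 × 14% = €33,460
  €372,000 × 21% = €78,120
  → €116,880

Tentative minimum tax:
  Adjusted income: €664,000 + €163,000 + €102,000 = €929,000
  Less exemption €92,000 → base €837,000
  €837,000 × 10% = €83,700

€116,880 > €83,700, so the general income tax governs.

€116,880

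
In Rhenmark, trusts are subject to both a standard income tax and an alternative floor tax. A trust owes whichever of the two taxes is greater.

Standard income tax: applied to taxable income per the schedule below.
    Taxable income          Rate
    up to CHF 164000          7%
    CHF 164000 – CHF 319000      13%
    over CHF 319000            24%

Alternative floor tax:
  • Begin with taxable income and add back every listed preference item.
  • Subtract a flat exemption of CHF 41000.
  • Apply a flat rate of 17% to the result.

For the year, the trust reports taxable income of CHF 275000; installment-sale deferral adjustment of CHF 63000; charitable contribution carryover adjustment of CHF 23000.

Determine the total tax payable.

CHF 54400

Alternative floor tax:
  Adjusted income: CHF 275000 + CHF 63000 + CHF 23000 = CHF 361000
  Less exemption CHF 41000 → base CHF 320000
  CHF 320000 × 17% = CHF 54400

Standard income tax:
  CHF 164000 × 7% = CHF 11480
  CHF 111000 × 13% = CHF 14430
  → CHF 25910

CHF 54400 > CHF 25910, so the alternative floor tax is the binding amount.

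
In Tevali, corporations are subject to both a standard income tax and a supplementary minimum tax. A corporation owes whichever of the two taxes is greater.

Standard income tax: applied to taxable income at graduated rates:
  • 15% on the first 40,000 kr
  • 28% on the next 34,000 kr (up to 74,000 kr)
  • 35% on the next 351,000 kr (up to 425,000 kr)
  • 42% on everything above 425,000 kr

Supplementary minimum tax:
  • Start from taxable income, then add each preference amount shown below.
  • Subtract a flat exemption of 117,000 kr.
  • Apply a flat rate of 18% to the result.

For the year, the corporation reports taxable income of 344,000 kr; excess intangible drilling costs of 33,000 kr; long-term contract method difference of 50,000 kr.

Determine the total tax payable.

Supplementary minimum tax:
  Adjusted income: 344,000 kr + 33,000 kr + 50,000 kr = 427,000 kr
  Less exemption 117,000 kr → base 310,000 kr
  310,000 kr × 18% = 55,800 kr

Standard income tax:
  40,000 kr × 15% = 6,000 kr
  34,000 kr × 28% = 9,520 kr
  270,000 kr × 35% = 94,500 kr
  → 110,020 kr

110,020 kr > 55,800 kr, so the standard income tax governs.

110,020 kr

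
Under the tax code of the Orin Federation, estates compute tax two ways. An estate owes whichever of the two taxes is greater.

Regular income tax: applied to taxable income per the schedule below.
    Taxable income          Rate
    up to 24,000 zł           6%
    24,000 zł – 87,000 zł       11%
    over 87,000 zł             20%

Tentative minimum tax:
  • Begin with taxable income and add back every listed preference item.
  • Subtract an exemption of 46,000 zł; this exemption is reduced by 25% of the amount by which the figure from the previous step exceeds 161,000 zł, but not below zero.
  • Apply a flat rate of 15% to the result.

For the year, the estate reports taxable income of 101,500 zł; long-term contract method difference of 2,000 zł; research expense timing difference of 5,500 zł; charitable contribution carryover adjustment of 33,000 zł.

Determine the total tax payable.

Tentative minimum tax:
  Adjusted income: 101,500 zł + 2,000 zł + 5,500 zł + 33,000 zł = 142,000 zł
  Exemption: 142,000 zł ≤ 161,000 zł, so full 46,000 zł applies
  Base: 142,000 zł − 46,000 zł = 96,000 zł
  96,000 zł × 15% = 14,400 zł

Regular income tax:
  24,000 zł × 6% = 1,440 zł
  63,000 zł × 11% = 6,930 zł
  14,500 zł × 20% = 2,900 zł
  → 11,270 zł

14,400 zł > 11,270 zł, so the tentative minimum tax is the binding amount.

14,400 zł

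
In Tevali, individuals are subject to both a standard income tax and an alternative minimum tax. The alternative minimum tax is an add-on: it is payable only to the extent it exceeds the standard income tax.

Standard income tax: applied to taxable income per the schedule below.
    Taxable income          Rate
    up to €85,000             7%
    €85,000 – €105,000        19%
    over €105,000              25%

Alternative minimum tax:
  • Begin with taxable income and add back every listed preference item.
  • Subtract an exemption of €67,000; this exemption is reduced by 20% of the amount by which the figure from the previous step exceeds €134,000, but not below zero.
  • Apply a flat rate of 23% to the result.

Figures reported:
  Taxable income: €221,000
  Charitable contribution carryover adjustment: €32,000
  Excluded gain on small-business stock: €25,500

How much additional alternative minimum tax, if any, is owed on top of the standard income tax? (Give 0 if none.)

Standard income tax:
  €85,000 × 7% = €5,950
  €20,000 × 19% = €3,800
  €116,000 × 25% = €29,000
  → €38,750

Alternative minimum tax:
  Adjusted income: €221,000 + €32,000 + €25,500 = €278,500
  Exemption: €67,000 − 20% × (€278,500 − €134,000) = €67,000 − €28,900 = €38,100
  Base: €278,500 − €38,100 = €240,400
  €240,400 × 23% = €55,292

Excess of alternative minimum tax over standard income tax: €55,292 − €38,750 = €16,542.

€16,542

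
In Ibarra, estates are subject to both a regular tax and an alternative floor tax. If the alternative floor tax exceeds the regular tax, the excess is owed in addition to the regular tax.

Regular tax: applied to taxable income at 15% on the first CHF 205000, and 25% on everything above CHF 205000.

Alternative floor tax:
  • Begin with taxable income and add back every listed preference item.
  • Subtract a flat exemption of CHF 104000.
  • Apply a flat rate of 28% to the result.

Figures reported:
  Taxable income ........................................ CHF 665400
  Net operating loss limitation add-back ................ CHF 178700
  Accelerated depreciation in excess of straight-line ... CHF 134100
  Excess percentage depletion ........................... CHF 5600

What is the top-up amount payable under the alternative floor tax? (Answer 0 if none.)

Alternative floor tax:
  Adjusted income: CHF 665400 + CHF 178700 + CHF 134100 + CHF 5600 = CHF 983800
  Less exemption CHF 104000 → base CHF 879800
  CHF 879800 × 28% = CHF 246344

Regular tax:
  CHF 205000 × 15% = CHF 30750
  CHF 460400 × 25% = CHF 115100
  → CHF 145850

Excess of alternative floor tax over regular tax: CHF 246344 − CHF 145850 = CHF 100494.

CHF 100494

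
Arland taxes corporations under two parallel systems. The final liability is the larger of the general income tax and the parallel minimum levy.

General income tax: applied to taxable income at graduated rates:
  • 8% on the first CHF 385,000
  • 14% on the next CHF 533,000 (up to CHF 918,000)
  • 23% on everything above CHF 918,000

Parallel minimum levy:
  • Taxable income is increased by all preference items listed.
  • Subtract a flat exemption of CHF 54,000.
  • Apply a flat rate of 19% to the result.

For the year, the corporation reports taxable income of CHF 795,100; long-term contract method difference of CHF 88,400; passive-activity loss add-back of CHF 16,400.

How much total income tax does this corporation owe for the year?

CHF 160,721

General income tax:
  CHF 385,000 × 8% = CHF 30,800
  CHF 410,100 × 14% = CHF 57,414
  → CHF 88,214

Parallel minimum levy:
  Adjusted income: CHF 795,100 + CHF 88,400 + CHF 16,400 = CHF 899,900
  Less exemption CHF 54,000 → base CHF 845,900
  CHF 845,900 × 19% = CHF 160,721

CHF 160,721 > CHF 88,214, so the parallel minimum levy is the binding amount.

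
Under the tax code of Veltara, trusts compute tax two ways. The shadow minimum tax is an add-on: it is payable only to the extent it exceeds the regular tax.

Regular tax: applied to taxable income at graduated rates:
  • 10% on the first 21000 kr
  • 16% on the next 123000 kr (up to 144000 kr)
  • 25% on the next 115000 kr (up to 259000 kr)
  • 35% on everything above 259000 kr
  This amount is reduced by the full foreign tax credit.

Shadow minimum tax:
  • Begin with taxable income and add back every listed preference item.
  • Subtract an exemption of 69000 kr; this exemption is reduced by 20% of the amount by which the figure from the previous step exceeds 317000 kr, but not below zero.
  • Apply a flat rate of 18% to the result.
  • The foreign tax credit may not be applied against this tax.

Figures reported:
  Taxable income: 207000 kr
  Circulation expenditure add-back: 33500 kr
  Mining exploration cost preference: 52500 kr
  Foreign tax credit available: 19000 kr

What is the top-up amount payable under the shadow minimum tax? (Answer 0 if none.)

Regular tax:
  21000 kr × 10% = 2100 kr
  123000 kr × 16% = 19680 kr
  63000 kr × 25% = 15750 kr
  → 37530 kr
  Less foreign tax credit 19000 kr → 18530 kr

Shadow minimum tax:
  Adjusted income: 207000 kr + 33500 kr + 52500 kr = 293000 kr
  Exemption: 293000 kr ≤ 317000 kr, so full 69000 kr applies
  Base: 293000 kr − 69000 kr = 224000 kr
  224000 kr × 18% = 40320 kr

Excess of shadow minimum tax over regular tax: 40320 kr − 18530 kr = 21790 kr.

21790 kr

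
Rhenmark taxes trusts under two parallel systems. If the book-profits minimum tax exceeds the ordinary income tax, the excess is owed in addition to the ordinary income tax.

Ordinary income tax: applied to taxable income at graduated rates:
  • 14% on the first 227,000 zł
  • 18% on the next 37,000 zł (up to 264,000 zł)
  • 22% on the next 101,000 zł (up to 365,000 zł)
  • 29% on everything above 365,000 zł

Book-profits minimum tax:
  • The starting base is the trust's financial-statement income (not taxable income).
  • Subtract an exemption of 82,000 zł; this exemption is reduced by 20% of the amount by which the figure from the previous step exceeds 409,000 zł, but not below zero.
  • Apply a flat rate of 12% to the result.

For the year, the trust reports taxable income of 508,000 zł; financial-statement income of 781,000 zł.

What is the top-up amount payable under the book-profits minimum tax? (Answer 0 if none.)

Book-profits minimum tax:
  Base (financial-statement income): 781,000 zł
  Exemption: 82,000 zł − 20% × (781,000 zł − 409,000 zł) = 82,000 zł − 74,400 zł = 7,600 zł
  Base: 781,000 zł − 7,600 zł = 773,400 zł
  773,400 zł × 12% = 92,808 zł

Ordinary income tax:
  227,000 zł × 14% = 31,780 zł
  37,000 zł × 18% = 6,660 zł
  101,000 zł × 22% = 22,220 zł
  143,000 zł × 29% = 41,470 zł
  → 102,130 zł

92,808 zł ≤ 102,130 zł, so no add-on is due.

0 zł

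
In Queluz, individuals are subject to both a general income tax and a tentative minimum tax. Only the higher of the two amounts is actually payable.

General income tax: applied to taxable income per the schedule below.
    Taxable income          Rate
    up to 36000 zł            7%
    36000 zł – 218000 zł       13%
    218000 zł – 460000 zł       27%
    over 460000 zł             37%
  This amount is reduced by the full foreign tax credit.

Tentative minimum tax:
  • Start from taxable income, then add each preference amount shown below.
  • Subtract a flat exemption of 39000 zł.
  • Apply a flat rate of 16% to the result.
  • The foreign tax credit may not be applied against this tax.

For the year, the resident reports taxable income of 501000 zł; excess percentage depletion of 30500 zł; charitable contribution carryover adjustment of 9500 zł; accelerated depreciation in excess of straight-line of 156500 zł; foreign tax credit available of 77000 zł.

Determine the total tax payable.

General income tax:
  36000 zł × 7% = 2520 zł
  182000 zł × 13% = 23660 zł
  242000 zł × 27% = 65340 zł
  41000 zł × 37% = 15170 zł
  → 106690 zł
  Less foreign tax credit 77000 zł → 29690 zł

Tentative minimum tax:
  Adjusted income: 501000 zł + 30500 zł + 9500 zł + 156500 zł = 697500 zł
  Less exemption 39000 zł → base 658500 zł
  658500 zł × 16% = 105360 zł

105360 zł > 29690 zł, so the tentative minimum tax is the binding amount.

105360 zł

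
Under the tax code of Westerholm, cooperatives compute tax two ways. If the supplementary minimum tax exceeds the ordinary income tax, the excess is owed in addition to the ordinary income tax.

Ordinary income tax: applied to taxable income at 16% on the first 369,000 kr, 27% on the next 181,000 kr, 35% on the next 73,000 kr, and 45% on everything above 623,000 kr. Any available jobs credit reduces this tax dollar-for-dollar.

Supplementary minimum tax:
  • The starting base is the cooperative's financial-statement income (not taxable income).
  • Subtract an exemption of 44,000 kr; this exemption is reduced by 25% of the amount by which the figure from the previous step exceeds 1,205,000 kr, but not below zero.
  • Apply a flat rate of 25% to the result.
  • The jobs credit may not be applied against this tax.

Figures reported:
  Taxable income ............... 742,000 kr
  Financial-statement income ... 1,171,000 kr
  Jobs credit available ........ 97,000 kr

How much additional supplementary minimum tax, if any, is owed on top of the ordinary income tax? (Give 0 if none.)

Supplementary minimum tax:
  Base (financial-statement income): 1,171,000 kr
  Exemption: 1,171,000 kr ≤ 1,205,000 kr, so full 44,000 kr applies
  Base: 1,171,000 kr − 44,000 kr = 1,127,000 kr
  1,127,000 kr × 25% = 281,750 kr

Ordinary income tax:
  369,000 kr × 16% = 59,040 kr
  181,000 kr × 27% = 48,870 kr
  73,000 kr × 35% = 25,550 kr
  119,000 kr × 45% = 53,550 kr
  → 187,010 kr
  Less jobs credit 97,000 kr → 90,010 kr

Excess of supplementary minimum tax over ordinary income tax: 281,750 kr − 90,010 kr = 191,740 kr.

191,740 kr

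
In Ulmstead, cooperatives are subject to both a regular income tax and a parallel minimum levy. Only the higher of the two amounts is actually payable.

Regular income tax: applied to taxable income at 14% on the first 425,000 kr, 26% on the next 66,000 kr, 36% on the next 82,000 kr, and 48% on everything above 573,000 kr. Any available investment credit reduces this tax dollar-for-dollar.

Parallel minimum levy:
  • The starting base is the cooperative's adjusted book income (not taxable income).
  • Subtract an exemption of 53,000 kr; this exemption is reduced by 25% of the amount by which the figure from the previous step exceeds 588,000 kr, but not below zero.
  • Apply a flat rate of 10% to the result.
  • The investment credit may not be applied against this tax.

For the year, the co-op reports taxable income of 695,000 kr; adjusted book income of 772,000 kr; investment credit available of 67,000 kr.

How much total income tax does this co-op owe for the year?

97,740 kr

Regular income tax:
  425,000 kr × 14% = 59,500 kr
  66,000 kr × 26% = 17,160 kr
  82,000 kr × 36% = 29,520 kr
  122,000 kr × 48% = 58,560 kr
  → 164,740 kr
  Less investment credit 67,000 kr → 97,740 kr

Parallel minimum levy:
  Base (adjusted book income): 772,000 kr
  Exemption: 53,000 kr − 25% × (772,000 kr − 588,000 kr) = 53,000 kr − 46,000 kr = 7,000 kr
  Base: 772,000 kr − 7,000 kr = 765,000 kr
  765,000 kr × 10% = 76,500 kr

97,740 kr > 76,500 kr, so the regular income tax governs.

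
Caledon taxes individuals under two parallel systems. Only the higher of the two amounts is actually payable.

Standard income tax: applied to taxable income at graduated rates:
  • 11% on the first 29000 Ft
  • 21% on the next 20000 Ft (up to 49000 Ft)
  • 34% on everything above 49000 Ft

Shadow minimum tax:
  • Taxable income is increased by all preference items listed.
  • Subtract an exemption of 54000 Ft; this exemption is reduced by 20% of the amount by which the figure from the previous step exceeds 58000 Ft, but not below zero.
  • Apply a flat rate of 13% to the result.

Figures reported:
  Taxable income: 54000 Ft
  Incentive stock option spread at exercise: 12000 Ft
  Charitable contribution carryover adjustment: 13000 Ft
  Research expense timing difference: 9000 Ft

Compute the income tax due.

Shadow minimum tax:
  Adjusted income: 54000 Ft + 12000 Ft + 13000 Ft + 9000 Ft = 88000 Ft
  Exemption: 54000 Ft − 20% × (88000 Ft − 58000 Ft) = 54000 Ft − 6000 Ft = 48000 Ft
  Base: 88000 Ft − 48000 Ft = 40000 Ft
  40000 Ft × 13% = 5200 Ft

Standard income tax:
  29000 Ft × 11% = 3190 Ft
  20000 Ft × 21% = 4200 Ft
  5000 Ft × 34% = 1700 Ft
  → 9090 Ft

9090 Ft > 5200 Ft, so the standard income tax governs.

9090 Ft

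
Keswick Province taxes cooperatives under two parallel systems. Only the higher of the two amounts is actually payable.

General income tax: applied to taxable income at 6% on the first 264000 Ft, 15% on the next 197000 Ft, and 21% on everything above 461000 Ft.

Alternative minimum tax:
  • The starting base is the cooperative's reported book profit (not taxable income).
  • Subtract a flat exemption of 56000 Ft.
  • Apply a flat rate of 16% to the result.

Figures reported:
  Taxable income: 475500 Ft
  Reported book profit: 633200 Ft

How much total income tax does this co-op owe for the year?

92352 Ft

General income tax:
  264000 Ft × 6% = 15840 Ft
  197000 Ft × 15% = 29550 Ft
  14500 Ft × 21% = 3045 Ft
  → 48435 Ft

Alternative minimum tax:
  Base (reported book profit): 633200 Ft
  Less exemption 56000 Ft → base 577200 Ft
  577200 Ft × 16% = 92352 Ft

92352 Ft > 48435 Ft, so the alternative minimum tax is the binding amount.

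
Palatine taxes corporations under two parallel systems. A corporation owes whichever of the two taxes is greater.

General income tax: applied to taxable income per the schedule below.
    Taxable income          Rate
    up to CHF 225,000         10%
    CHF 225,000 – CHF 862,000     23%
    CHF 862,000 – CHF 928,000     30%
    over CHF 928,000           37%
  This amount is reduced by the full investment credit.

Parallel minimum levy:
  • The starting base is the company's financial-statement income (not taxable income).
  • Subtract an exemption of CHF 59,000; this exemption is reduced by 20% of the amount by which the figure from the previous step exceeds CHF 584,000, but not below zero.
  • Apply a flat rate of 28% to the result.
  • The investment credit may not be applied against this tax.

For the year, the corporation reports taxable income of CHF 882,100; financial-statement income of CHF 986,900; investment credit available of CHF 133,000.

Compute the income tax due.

CHF 276,332

General income tax:
  CHF 225,000 × 10% = CHF 22,500
  CHF 637,000 × 23% = CHF 146,510
  CHF 20,100 × 30% = CHF 6,030
  → CHF 175,040
  Less investment credit CHF 133,000 → CHF 42,040

Parallel minimum levy:
  Base (financial-statement income): CHF 986,900
  Exemption: 20% × (CHF 986,900 − CHF 584,000) = CHF 80,580 ≥ CHF 59,000, so the exemption is fully phased out
  Base: CHF 986,900 − CHF 0 = CHF 986,900
  CHF 986,900 × 28% = CHF 276,332

CHF 276,332 > CHF 42,040, so the parallel minimum levy is the binding amount.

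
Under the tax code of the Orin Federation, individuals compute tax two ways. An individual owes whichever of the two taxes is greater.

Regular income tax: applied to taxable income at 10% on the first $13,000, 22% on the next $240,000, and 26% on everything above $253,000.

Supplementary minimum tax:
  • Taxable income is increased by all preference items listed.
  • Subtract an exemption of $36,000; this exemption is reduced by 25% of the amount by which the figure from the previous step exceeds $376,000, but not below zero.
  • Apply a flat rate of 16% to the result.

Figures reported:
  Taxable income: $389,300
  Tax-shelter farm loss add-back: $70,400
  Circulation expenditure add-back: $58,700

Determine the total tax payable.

Regular income tax:
  $13,000 × 10% = $1,300
  $240,000 × 22% = $52,800
  $136,300 × 26% = $35,438
  → $89,538

Supplementary minimum tax:
  Adjusted income: $389,300 + $70,400 + $58,700 = $518,400
  Exemption: $36,000 − 25% × ($518,400 − $376,000) = $36,000 − $35,600 = $400
  Base: $518,400 − $400 = $518,000
  $518,000 × 16% = $82,880

$89,538 > $82,880, so the regular income tax governs.

$89,538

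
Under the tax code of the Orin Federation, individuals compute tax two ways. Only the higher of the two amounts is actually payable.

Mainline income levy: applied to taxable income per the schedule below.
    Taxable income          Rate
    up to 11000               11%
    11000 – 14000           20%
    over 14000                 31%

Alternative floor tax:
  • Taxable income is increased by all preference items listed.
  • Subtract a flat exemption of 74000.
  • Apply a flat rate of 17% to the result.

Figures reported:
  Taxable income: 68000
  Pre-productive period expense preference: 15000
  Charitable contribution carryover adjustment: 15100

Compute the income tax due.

18550

Alternative floor tax:
  Adjusted income: 68000 + 15000 + 15100 = 98100
  Less exemption 74000 → base 24100
  24100 × 17% = 4097

Mainline income levy:
  11000 × 11% = 1210
  3000 × 20% = 600
  54000 × 31% = 16740
  → 18550

18550 > 4097, so the mainline income levy governs.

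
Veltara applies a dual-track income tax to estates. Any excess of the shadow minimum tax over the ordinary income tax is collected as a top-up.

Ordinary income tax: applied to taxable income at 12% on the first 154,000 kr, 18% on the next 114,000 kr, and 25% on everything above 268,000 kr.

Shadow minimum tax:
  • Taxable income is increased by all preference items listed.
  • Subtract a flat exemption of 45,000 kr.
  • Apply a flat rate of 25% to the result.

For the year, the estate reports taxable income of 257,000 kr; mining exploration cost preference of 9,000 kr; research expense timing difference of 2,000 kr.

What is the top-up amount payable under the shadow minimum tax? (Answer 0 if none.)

Shadow minimum tax:
  Adjusted income: 257,000 kr + 9,000 kr + 2,000 kr = 268,000 kr
  Less exemption 45,000 kr → base 223,000 kr
  223,000 kr × 25% = 55,750 kr

Ordinary income tax:
  154,000 kr × 12% = 18,480 kr
  103,000 kr × 18% = 18,540 kr
  → 37,020 kr

Excess of shadow minimum tax over ordinary income tax: 55,750 kr − 37,020 kr = 18,730 kr.

18,730 kr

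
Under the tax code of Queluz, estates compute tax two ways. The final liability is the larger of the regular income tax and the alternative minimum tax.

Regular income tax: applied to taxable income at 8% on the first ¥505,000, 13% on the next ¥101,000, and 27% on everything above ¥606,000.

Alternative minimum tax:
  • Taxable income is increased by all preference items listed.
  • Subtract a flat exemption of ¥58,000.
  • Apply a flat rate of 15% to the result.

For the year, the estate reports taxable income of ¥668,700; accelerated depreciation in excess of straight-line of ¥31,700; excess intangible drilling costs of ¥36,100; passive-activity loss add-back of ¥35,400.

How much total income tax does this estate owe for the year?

¥107,085

Alternative minimum tax:
  Adjusted income: ¥668,700 + ¥31,700 + ¥36,100 + ¥35,400 = ¥771,900
  Less exemption ¥58,000 → base ¥713,900
  ¥713,900 × 15% = ¥107,085

Regular income tax:
  ¥505,000 × 8% = ¥40,400
  ¥101,000 × 13% = ¥13,130
  ¥62,700 × 27% = ¥16,929
  → ¥70,459

¥107,085 > ¥70,459, so the alternative minimum tax is the binding amount.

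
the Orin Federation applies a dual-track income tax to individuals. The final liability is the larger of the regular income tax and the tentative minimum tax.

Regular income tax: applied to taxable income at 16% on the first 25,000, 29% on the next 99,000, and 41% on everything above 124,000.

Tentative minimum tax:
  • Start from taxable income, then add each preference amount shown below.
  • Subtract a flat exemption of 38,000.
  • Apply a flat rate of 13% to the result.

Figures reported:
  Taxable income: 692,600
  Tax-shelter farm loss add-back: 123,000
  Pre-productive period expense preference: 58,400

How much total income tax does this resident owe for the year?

265,836

Regular income tax:
  25,000 × 16% = 4,000
  99,000 × 29% = 28,710
  568,600 × 41% = 233,126
  → 265,836

Tentative minimum tax:
  Adjusted income: 692,600 + 123,000 + 58,400 = 874,000
  Less exemption 38,000 → base 836,000
  836,000 × 13% = 108,680

265,836 > 108,680, so the regular income tax governs.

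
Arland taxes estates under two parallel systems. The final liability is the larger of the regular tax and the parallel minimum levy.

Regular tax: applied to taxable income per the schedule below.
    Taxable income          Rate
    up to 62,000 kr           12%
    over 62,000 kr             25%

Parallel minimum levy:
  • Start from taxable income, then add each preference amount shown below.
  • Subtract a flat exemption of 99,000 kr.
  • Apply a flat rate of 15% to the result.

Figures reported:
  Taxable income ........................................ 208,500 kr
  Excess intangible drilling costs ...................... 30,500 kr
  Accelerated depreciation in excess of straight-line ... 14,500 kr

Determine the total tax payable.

Regular tax:
  62,000 kr × 12% = 7,440 kr
  146,500 kr × 25% = 36,625 kr
  → 44,065 kr

Parallel minimum levy:
  Adjusted income: 208,500 kr + 30,500 kr + 14,500 kr = 253,500 kr
  Less exemption 99,000 kr → base 154,500 kr
  154,500 kr × 15% = 23,175 kr

44,065 kr > 23,175 kr, so the regular tax governs.

44,065 kr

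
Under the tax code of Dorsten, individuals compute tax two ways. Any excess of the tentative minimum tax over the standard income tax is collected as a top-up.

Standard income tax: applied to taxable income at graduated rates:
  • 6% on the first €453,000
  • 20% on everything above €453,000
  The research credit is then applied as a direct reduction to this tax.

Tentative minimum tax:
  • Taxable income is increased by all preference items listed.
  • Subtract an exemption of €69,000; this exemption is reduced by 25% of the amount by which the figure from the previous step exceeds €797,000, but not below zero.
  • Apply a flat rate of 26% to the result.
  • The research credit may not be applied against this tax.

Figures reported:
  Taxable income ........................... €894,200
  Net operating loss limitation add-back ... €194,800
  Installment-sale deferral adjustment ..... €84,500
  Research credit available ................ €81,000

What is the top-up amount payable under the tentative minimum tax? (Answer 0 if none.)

€270,690

Tentative minimum tax:
  Adjusted income: €894,200 + €194,800 + €84,500 = €1,173,500
  Exemption: 25% × (€1,173,500 − €797,000) = €94,125 ≥ €69,000, so the exemption is fully phased out
  Base: €1,173,500 − €0 = €1,173,500
  €1,173,500 × 26% = €305,110

Standard income tax:
  €453,000 × 6% = €27,180
  €441,200 × 20% = €88,240
  → €115,420
  Less research credit €81,000 → €34,420

Excess of tentative minimum tax over standard income tax: €305,110 − €34,420 = €270,690.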